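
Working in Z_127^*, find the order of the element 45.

ord(45) | φ(127) = 127 − 1 = 126 = 2 · 3^2 · 7.
Divisors of 126: 1, 2, 3, 6, 7, 9, 14, 18, 21, 42, 63, 126.
Evaluate successive powers at the divisors of 126:
45^1 ≡ 45 (mod 127)
45^2 ≡ 120 (mod 127)
45^3 ≡ 66 (mod 127)
45^6 ≡ 38 (mod 127)
45^7 ≡ 59 (mod 127)
45^9 ≡ 95 (mod 127)
45^14 ≡ 52 (mod 127)
45^18 ≡ 8 (mod 127)
45^21 ≡ 20 (mod 127)
45^42 ≡ 19 (mod 127)
45^63 ≡ 126 (mod 127)
45^126 ≡ 1 (mod 127) ✓
Therefore the multiplicative order of 45 modulo 127 is 126.

126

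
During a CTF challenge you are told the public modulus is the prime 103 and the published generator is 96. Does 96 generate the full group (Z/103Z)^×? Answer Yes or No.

φ(103) = 103 − 1 = 102 = 2 · 3 · 17.
An element g generates (Z/103Z)^× iff g^(102/q) ≢ 1 (mod 103) for each prime q ∈ {2, 3, 17}.
96^51 ≡ 102 (mod 103)  [q = 2: ≢ 1 ✓]
96^34 ≡ 56 (mod 103)  [q = 3: ≢ 1 ✓]
96^6 ≡ 23 (mod 103)  [q = 17: ≢ 1 ✓]
Every test exponent gives a nontrivial residue, hence 96 generates the full group.

Yes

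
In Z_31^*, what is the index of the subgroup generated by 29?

3

Since 29 ∈ (Z/31Z)^×, its order divides φ(31) = 31 − 1 = 30 = 2 · 3 · 5.
Divisors of 30: 1, 2, 3, 5, 6, 10, 15, 30.
Evaluate successive powers at the divisors of 30:
29^1 ≡ 29 (mod 31)
29^2 ≡ 4 (mod 31)
29^3 ≡ 23 (mod 31)
29^5 ≡ 30 (mod 31)
29^6 ≡ 2 (mod 31)
29^10 ≡ 1 (mod 31) ✓
Thus |⟨29⟩| = ord(29) = 10.
Index = |(Z/31Z)^×| / |⟨29⟩| = 30 / 10 = 3.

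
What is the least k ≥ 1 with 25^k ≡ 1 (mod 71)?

5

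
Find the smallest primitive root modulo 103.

φ(103) = 103 − 1 = 102 = 2 · 3 · 17.
g is a primitive root iff g^(102/q) ≢ 1 (mod 103) for each prime q ∈ {2, 3, 17}.
g = 2: 2^51 ≡ 1 — hits 1, so not a primitive root.
g = 3: 3^51 ≡ 102; 3^34 ≡ 1 — hits 1, so not a primitive root.
g = 4: 4^51 ≡ 1 — hits 1, so not a primitive root.
g = 5: 5^51 ≡ 102; 5^34 ≡ 56; 5^6 ≡ 72 — none is 1, so 5 is a primitive root.
Hence the least primitive root of 103 is 5.

5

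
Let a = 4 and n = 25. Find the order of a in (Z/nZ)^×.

10

By Lagrange's theorem, ord_25(4) divides φ(25) = φ(5^2) = 5·(5−1) = 20 = 2^2 · 5.
Divisors of 20: 1, 2, 4, 5, 10, 20.
Test each divisor d:
4^1 ≡ 4
4^2 ≡ 16
4^4 ≡ 6
4^5 ≡ 24
4^10 ≡ 1
So ord_25(4) = 10.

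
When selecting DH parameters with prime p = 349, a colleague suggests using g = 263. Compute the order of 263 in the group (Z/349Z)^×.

ord(263) | φ(349) = 349 − 1 = 348 = 2^2 · 3 · 29.
Divisors of 348: 1, 2, 3, 4, 6, 12, 29, 58, 87, 116, 174, 348.
Check 263^d mod 349 for each divisor in increasing order:
263^1 ≡ 263
263^2 ≡ 67
263^3 ≡ 171
263^4 ≡ 301
263^6 ≡ 274
263^12 ≡ 41
263^29 ≡ 1
Hence ord(263) = 29.

29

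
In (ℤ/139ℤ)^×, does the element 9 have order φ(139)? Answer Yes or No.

No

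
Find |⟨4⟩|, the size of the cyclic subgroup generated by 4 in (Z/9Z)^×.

By Lagrange's theorem, ord_9(4) divides φ(9) = φ(3^2) = 3·(3−1) = 6 = 2 · 3.
Divisors of 6: 1, 2, 3, 6.
Evaluate successive powers at the divisors of 6:
4^1 ≡ 4 (mod 9)
4^2 ≡ 7 (mod 9)
4^3 ≡ 1 (mod 9) ✓
So ord_9(4) = 3.

3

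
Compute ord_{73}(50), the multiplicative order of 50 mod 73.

The order of 50 must divide φ(73) = 73 − 1 = 72 = 2^3 · 3^2.
Divisors of 72: 1, 2, 3, 4, 6, 8, 9, 12, 18, 24, 36, 72.
Check 50^d mod 73 for each divisor in increasing order:
50^1 ≡ 50 (mod 73)
50^2 ≡ 18 (mod 73)
50^3 ≡ 24 (mod 73)
50^4 ≡ 32 (mod 73)
50^6 ≡ 65 (mod 73)
50^8 ≡ 2 (mod 73)
50^9 ≡ 27 (mod 73)
50^12 ≡ 64 (mod 73)
50^18 ≡ 72 (mod 73)
50^24 ≡ 8 (mod 73)
50^36 ≡ 1 (mod 73) ✓
Therefore the multiplicative order of 50 modulo 73 is 36.

36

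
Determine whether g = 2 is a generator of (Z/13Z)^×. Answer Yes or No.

Yes

φ(13) = 13 − 1 = 12 = 2^2 · 3.
It suffices to check that the order of 2 is not a proper divisor of 12: compute 2^(12/q) for q ∈ {2, 3}.
2^6 ≡ 12 (mod 13)  [q = 2: ≢ 1 ✓]
2^4 ≡ 3 (mod 13)  [q = 3: ≢ 1 ✓]
None equal 1, so ord_13(2) = 12: 2 is a primitive root.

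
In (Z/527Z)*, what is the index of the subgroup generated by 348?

4

Since 348 ∈ (Z/527Z)^×, its order divides φ(527) = φ(17·31) = (17−1)·(31−1) = 16·30 = 480 = 2^5 · 3 · 5.
Divisors of 480: 1, 2, 3, 4, 5, 6, 8, 10, 12, 15, 16, 20, 24, 30, 32, 40, 48, 60, 80, 96, 120, 160, 240, 480.
Compute 348^d (mod 527) for the divisors d until we hit 1:
348^1 ≡ 348 (mod 527)
348^2 ≡ 421 (mod 527)
348^3 ≡ 2 (mod 527)
348^4 ≡ 169 (mod 527)
348^5 ≡ 315 (mod 527)
348^6 ≡ 4 (mod 527)
348^8 ≡ 103 (mod 527)
348^10 ≡ 149 (mod 527)
348^12 ≡ 16 (mod 527)
348^15 ≡ 32 (mod 527)
348^16 ≡ 69 (mod 527)
348^20 ≡ 67 (mod 527)
348^24 ≡ 256 (mod 527)
348^30 ≡ 497 (mod 527)
348^32 ≡ 18 (mod 527)
348^40 ≡ 273 (mod 527)
348^48 ≡ 188 (mod 527)
348^60 ≡ 373 (mod 527)
348^80 ≡ 222 (mod 527)
348^96 ≡ 35 (mod 527)
348^120 ≡ 1 (mod 527) ✓
So ord_527(348) = 120, hence |⟨348⟩| = 120.
The index is φ(527) / ord(348) = 480 / 120 = 4.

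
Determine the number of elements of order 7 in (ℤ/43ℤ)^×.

φ(43) = 43 − 1 = 42 = 2 · 3 · 7.
In a cyclic group of order 42, there are φ(d) elements of order d for each divisor d of 42, and zero for non-divisors.
7 | 42, and φ(7) = 7 − 1 = 6.

6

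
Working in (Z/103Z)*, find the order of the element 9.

17

Since 9 ∈ (Z/103Z)^×, its order divides φ(103) = 103 − 1 = 102 = 2 · 3 · 17.
Divisors of 102: 1, 2, 3, 6, 17, 34, 51, 102.
Check 9^d mod 103 for each divisor in increasing order:
9^1 ≡ 9 (mod 103)
9^2 ≡ 81 (mod 103)
9^3 ≡ 8 (mod 103)
9^6 ≡ 64 (mod 103)
9^17 ≡ 1 (mod 103) ✓
Therefore the multiplicative order of 9 modulo 103 is 17.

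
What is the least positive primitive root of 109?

6

φ(109) = 109 − 1 = 108 = 2^2 · 3^3.
Test candidates g = 2, 3, … against the prime factors q ∈ {2, 3} of φ(109): g is a generator iff g^(108/q) ≢ 1 for every such q.
g = 2: 2^54 ≡ 108; 2^36 ≡ 1 — hits 1, so not a primitive root.
g = 3: 3^54 ≡ 1 — hits 1, so not a primitive root.
g = 4: 4^54 ≡ 1 — hits 1, so not a primitive root.
g = 5: 5^54 ≡ 1 — hits 1, so not a primitive root.
g = 6: 6^54 ≡ 108; 6^36 ≡ 63 — none is 1, so 6 is a primitive root.
The smallest primitive root modulo 109 is 6.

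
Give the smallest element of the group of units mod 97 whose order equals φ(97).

φ(97) = 97 − 1 = 96 = 2^5 · 3.
Test candidates g = 2, 3, … against the prime factors q ∈ {2, 3} of φ(97): g is a generator iff g^(96/q) ≢ 1 for every such q.
g = 2: 2^48 ≡ 1 — hits 1, so not a primitive root.
g = 3: 3^48 ≡ 1 — hits 1, so not a primitive root.
g = 4: 4^48 ≡ 1 — hits 1, so not a primitive root.
g = 5: 5^48 ≡ 96; 5^32 ≡ 35 — none is 1, so 5 is a primitive root.
The smallest primitive root modulo 97 is 5.

5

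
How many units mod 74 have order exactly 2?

1

φ(74) = φ(2)·φ(37) = 1·36 = 36 = 2^2 · 3^2.
In a cyclic group of order 36, there are φ(d) elements of order d for each divisor d of 36, and zero for non-divisors.
2 | 36, and φ(2) = 2 − 1 = 1.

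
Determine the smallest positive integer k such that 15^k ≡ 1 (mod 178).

ord(15) | φ(178) = φ(2)·φ(89) = 1·88 = 88 = 2^3 · 11.
Divisors of 88: 1, 2, 4, 8, 11, 22, 44, 88.
Test each divisor d:
15^1 ≡ 15 (mod 178)
15^2 ≡ 47 (mod 178)
15^4 ≡ 73 (mod 178)
15^8 ≡ 167 (mod 178)
15^11 ≡ 77 (mod 178)
15^22 ≡ 55 (mod 178)
15^44 ≡ 177 (mod 178)
15^88 ≡ 1 (mod 178) ✓
Therefore the multiplicative order of 15 modulo 178 is 88.

88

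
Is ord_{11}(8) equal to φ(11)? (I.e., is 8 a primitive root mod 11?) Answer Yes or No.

φ(11) = 11 − 1 = 10 = 2 · 5.
8 is a primitive root mod 11 iff 8^(φ(11)/q) ≢ 1 for every prime q | φ(11), i.e. q ∈ {2, 5}.
8^5 ≡ 10 (mod 11)  [q = 2: ≢ 1 ✓]
8^2 ≡ 9 (mod 11)  [q = 5: ≢ 1 ✓]
All checks pass, so 8 has order 10 and is a primitive root modulo 11.

Yes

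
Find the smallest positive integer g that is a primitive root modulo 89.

φ(89) = 89 − 1 = 88 = 2^3 · 11.
g is a primitive root iff g^(88/q) ≢ 1 (mod 89) for each prime q ∈ {2, 11}.
g = 2: 2^44 ≡ 1 — hits 1, so not a primitive root.
g = 3: 3^44 ≡ 88; 3^8 ≡ 64 — none is 1, so 3 is a primitive root.
So 3 is the smallest generator of (Z/89Z)^×.

3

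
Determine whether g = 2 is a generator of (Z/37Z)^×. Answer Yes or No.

φ(37) = 37 − 1 = 36 = 2^2 · 3^2.
It suffices to check that the order of 2 is not a proper divisor of 36: compute 2^(36/q) for q ∈ {2, 3}.
2^18 ≡ 36 (mod 37)  [q = 2: ≢ 1 ✓]
2^12 ≡ 26 (mod 37)  [q = 3: ≢ 1 ✓]
None equal 1, so ord_37(2) = 36: 2 is a primitive root.

Yes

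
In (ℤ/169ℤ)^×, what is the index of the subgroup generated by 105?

12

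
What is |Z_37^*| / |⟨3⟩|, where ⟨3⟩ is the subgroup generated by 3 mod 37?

2

Since 3 ∈ (Z/37Z)^×, its order divides φ(37) = 37 − 1 = 36 = 2^2 · 3^2.
Divisors of 36: 1, 2, 3, 4, 6, 9, 12, 18, 36.
Check 3^d mod 37 for each divisor in increasing order:
3^1 ≡ 3 (mod 37)
3^2 ≡ 9 (mod 37)
3^3 ≡ 27 (mod 37)
3^4 ≡ 7 (mod 37)
3^6 ≡ 26 (mod 37)
3^9 ≡ 36 (mod 37)
3^12 ≡ 10 (mod 37)
3^18 ≡ 1 (mod 37) ✓
So ord_37(3) = 18, hence |⟨3⟩| = 18.
The index is φ(37) / ord(3) = 36 / 18 = 2.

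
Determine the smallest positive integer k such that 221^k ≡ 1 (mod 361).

114

The order of 221 must divide φ(361) = φ(19^2) = 19·(19−1) = 342 = 2 · 3^2 · 19.
Divisors of 342: 1, 2, 3, 6, 9, 18, 19, 38, 57, 114, 171, 342.
Compute 221^d (mod 361) for the divisors d until we hit 1:
221^1 ≡ 221
221^2 ≡ 106
221^3 ≡ 322
221^6 ≡ 77
221^9 ≡ 246
221^18 ≡ 229
221^19 ≡ 69
221^38 ≡ 68
221^57 ≡ 360
221^114 ≡ 1
Hence ord(221) = 114.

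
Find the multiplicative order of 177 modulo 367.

122

ord(177) | φ(367) = 367 − 1 = 366 = 2 · 3 · 61.
Divisors of 366: 1, 2, 3, 6, 61, 122, 183, 366.
Compute 177^d (mod 367) for the divisors d until we hit 1:
177^1 ≡ 177
177^2 ≡ 134
177^3 ≡ 230
177^6 ≡ 52
177^61 ≡ 366
177^122 ≡ 1
Hence ord(177) = 122.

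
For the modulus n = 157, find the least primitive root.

5

φ(157) = 157 − 1 = 156 = 2^2 · 3 · 13.
Test candidates g = 2, 3, … against the prime factors q ∈ {2, 3, 13} of φ(157): g is a generator iff g^(156/q) ≢ 1 for every such q.
g = 2: 2^78 ≡ 156; 2^52 ≡ 1 — hits 1, so not a primitive root.
g = 3: 3^78 ≡ 1 — hits 1, so not a primitive root.
g = 4: 4^78 ≡ 1 — hits 1, so not a primitive root.
g = 5: 5^78 ≡ 156; 5^52 ≡ 12; 5^12 ≡ 130 — none is 1, so 5 is a primitive root.
So 5 is the smallest generator of (Z/157Z)^×.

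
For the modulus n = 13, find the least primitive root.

2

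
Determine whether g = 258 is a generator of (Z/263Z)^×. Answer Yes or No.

φ(263) = 263 − 1 = 262 = 2 · 131.
258 is a primitive root mod 263 iff 258^(φ(263)/q) ≢ 1 for every prime q | φ(263), i.e. q ∈ {2, 131}.
258^131 ≡ 1 (mod 263)  [q = 2: ≡ 1 ✗]
258^2 ≡ 25 (mod 263)  [q = 131: ≢ 1 ✓]
258^131 ≡ 1 shows ord(258) | 131, strictly less than φ(263); not a primitive root.

No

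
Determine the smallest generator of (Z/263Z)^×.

5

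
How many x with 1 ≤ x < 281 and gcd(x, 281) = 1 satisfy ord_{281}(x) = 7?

φ(281) = 281 − 1 = 280 = 2^3 · 5 · 7.
(Z/281Z)^× is cyclic (|G| = 280); a cyclic group of order m has exactly φ(d) elements of each order d | m, and none otherwise.
7 | 280, and φ(7) = 7 − 1 = 6.

6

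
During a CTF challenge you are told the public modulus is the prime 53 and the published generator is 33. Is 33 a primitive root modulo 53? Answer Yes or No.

Yes

φ(53) = 53 − 1 = 52 = 2^2 · 13.
33 is a primitive root mod 53 iff 33^(φ(53)/q) ≢ 1 for every prime q | φ(53), i.e. q ∈ {2, 13}.
33^26 ≡ 52 (mod 53)  [q = 2: ≢ 1 ✓]
33^4 ≡ 46 (mod 53)  [q = 13: ≢ 1 ✓]
Every test exponent gives a nontrivial residue, hence 33 generates the full group.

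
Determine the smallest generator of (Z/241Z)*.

7

φ(241) = 241 − 1 = 240 = 2^4 · 3 · 5.
g is a primitive root iff g^(240/q) ≢ 1 (mod 241) for each prime q ∈ {2, 3, 5}.
g = 2: 2^120 ≡ 1 — hits 1, so not a primitive root.
g = 3: 3^120 ≡ 1 — hits 1, so not a primitive root.
g = 4: 4^120 ≡ 1 — hits 1, so not a primitive root.
g = 5: 5^120 ≡ 1 — hits 1, so not a primitive root.
g = 6: 6^120 ≡ 1 — hits 1, so not a primitive root.
g = 7: 7^120 ≡ 240; 7^80 ≡ 15; 7^48 ≡ 91 — none is 1, so 7 is a primitive root.
The smallest primitive root modulo 241 is 7.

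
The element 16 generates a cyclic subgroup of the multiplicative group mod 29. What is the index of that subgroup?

By Lagrange's theorem, ord_29(16) divides φ(29) = 29 − 1 = 28 = 2^2 · 7.
Divisors of 28: 1, 2, 4, 7, 14, 28.
Check 16^d mod 29 for each divisor in increasing order:
16^1 ≡ 16
16^2 ≡ 24
16^4 ≡ 25
16^7 ≡ 1
The order of 16 is 7, so the subgroup it generates has 7 elements.
The index is φ(29) / ord(16) = 28 / 7 = 4.

4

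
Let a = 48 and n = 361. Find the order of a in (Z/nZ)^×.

The order of 48 must divide φ(361) = φ(19^2) = 19·(19−1) = 342 = 2 · 3^2 · 19.
Divisors of 342: 1, 2, 3, 6, 9, 18, 19, 38, 57, 114, 171, 342.
Compute 48^d (mod 361) for the divisors d until we hit 1:
48^1 ≡ 48
48^2 ≡ 138
48^3 ≡ 126
48^6 ≡ 353
48^9 ≡ 75
48^18 ≡ 210
48^19 ≡ 333
48^38 ≡ 62
48^57 ≡ 69
48^114 ≡ 68
48^171 ≡ 360
48^342 ≡ 1
Hence ord(48) = 342.

342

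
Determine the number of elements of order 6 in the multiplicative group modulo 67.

φ(67) = 67 − 1 = 66 = 2 · 3 · 11.
Since (Z/67Z)^× is cyclic of order 66, the number of elements of order d is φ(d) when d | 66 and 0 otherwise.
6 = 2 · 3 divides 66, and φ(6) = 2.

2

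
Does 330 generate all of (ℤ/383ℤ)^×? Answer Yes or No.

φ(383) = 383 − 1 = 382 = 2 · 191.
330 is a primitive root mod 383 iff 330^(φ(383)/q) ≢ 1 for every prime q | φ(383), i.e. q ∈ {2, 191}.
330^191 ≡ 1 (mod 383)  [q = 2: ≡ 1 ✗]
330^2 ≡ 128 (mod 383)  [q = 191: ≢ 1 ✓]
330^191 ≡ 1 shows ord(330) | 191, strictly less than φ(383); not a primitive root.

No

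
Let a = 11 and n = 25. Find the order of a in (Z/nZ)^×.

The order of 11 must divide φ(25) = φ(5^2) = 5·(5−1) = 20 = 2^2 · 5.
Divisors of 20: 1, 2, 4, 5, 10, 20.
Evaluate successive powers at the divisors of 20:
11^1 ≡ 11 (mod 25)
11^2 ≡ 21 (mod 25)
11^4 ≡ 16 (mod 25)
11^5 ≡ 1 (mod 25) ✓
So ord_25(11) = 5.

5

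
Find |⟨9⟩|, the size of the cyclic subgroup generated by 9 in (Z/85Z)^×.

8

By Lagrange's theorem, ord_85(9) divides φ(85) = φ(5·17) = (5−1)·(17−1) = 4·16 = 64 = 2^6.
Divisors of 64: 1, 2, 4, 8, 16, 32, 64.
Evaluate successive powers at the divisors of 64:
9^1 ≡ 9 (mod 85)
9^2 ≡ 81 (mod 85)
9^4 ≡ 16 (mod 85)
9^8 ≡ 1 (mod 85) ✓
So ord_85(9) = 8.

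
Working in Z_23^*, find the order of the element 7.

ord(7) | φ(23) = 23 − 1 = 22 = 2 · 11.
Divisors of 22: 1, 2, 11, 22.
Compute 7^d (mod 23) for the divisors d until we hit 1:
7^1 ≡ 7 (mod 23)
7^2 ≡ 3 (mod 23)
7^11 ≡ 22 (mod 23)
7^22 ≡ 1 (mod 23) ✓
So ord_23(7) = 22.

22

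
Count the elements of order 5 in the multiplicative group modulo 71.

φ(71) = 71 − 1 = 70 = 2 · 5 · 7.
In a cyclic group of order 70, there are φ(d) elements of order d for each divisor d of 70, and zero for non-divisors.
5 | 70, and φ(5) = 5 − 1 = 4.

4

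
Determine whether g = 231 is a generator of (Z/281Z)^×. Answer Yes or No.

φ(281) = 281 − 1 = 280 = 2^3 · 5 · 7.
231 is a primitive root mod 281 iff 231^(φ(281)/q) ≢ 1 for every prime q | φ(281), i.e. q ∈ {2, 5, 7}.
231^140 ≡ 1 (mod 281)  [q = 2: ≡ 1 ✗]
231^56 ≡ 86 (mod 281)  [q = 5: ≢ 1 ✓]
231^40 ≡ 181 (mod 281)  [q = 7: ≢ 1 ✓]
The check at q = 2 fails, so 231 generates a proper subgroup.

No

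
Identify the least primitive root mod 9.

2

φ(9) = φ(3^2) = 3·(3−1) = 6 = 2 · 3.
Test candidates g = 2, 3, … against the prime factors q ∈ {2, 3} of φ(9): g is a generator iff g^(6/q) ≢ 1 for every such q.
g = 2: 2^3 ≡ 8; 2^2 ≡ 4 — none is 1, so 2 is a primitive root.
Hence the least primitive root of 9 is 2.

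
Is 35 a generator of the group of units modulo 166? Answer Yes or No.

φ(166) = φ(2)·φ(83) = 1·82 = 82 = 2 · 41.
35 is a primitive root mod 166 iff 35^(φ(166)/q) ≢ 1 for every prime q | φ(166), i.e. q ∈ {2, 41}.
35^41 ≡ 165 (mod 166)  [q = 2: ≢ 1 ✓]
35^2 ≡ 63 (mod 166)  [q = 41: ≢ 1 ✓]
None equal 1, so ord_166(35) = 82: 35 is a primitive root.

Yes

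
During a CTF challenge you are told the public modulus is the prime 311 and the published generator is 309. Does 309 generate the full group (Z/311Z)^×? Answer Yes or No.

φ(311) = 311 − 1 = 310 = 2 · 5 · 31.
An element g generates (Z/311Z)^× iff g^(310/q) ≢ 1 (mod 311) for each prime q ∈ {2, 5, 31}.
309^155 ≡ 310 (mod 311)  [q = 2: ≢ 1 ✓]
309^62 ≡ 52 (mod 311)  [q = 5: ≢ 1 ✓]
309^10 ≡ 91 (mod 311)  [q = 31: ≢ 1 ✓]
Every test exponent gives a nontrivial residue, hence 309 generates the full group.

Yes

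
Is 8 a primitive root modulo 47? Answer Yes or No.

No

φ(47) = 47 − 1 = 46 = 2 · 23.
Test 8^(46/q) mod 47 for each prime factor q of 46:
8^23 ≡ 1 (mod 47)  [q = 2: ≡ 1 ✗]
8^2 ≡ 17 (mod 47)  [q = 23: ≢ 1 ✓]
The check at q = 2 fails, so 8 generates a proper subgroup.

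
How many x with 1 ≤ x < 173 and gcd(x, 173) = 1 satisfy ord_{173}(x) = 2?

1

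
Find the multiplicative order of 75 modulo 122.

6

The order of 75 must divide φ(122) = φ(2)·φ(61) = 1·60 = 60 = 2^2 · 3 · 5.
Divisors of 60: 1, 2, 3, 4, 5, 6, 10, 12, 15, 20, 30, 60.
Evaluate successive powers at the divisors of 60:
75^1 ≡ 75
75^2 ≡ 13
75^3 ≡ 121
75^4 ≡ 47
75^5 ≡ 109
75^6 ≡ 1
Hence ord(75) = 6.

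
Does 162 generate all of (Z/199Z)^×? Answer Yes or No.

No

φ(199) = 199 − 1 = 198 = 2 · 3^2 · 11.
It suffices to check that the order of 162 is not a proper divisor of 198: compute 162^(198/q) for q ∈ {2, 3, 11}.
162^99 ≡ 1 (mod 199)  [q = 2: ≡ 1 ✗]
162^66 ≡ 92 (mod 199)  [q = 3: ≢ 1 ✓]
162^18 ≡ 1 (mod 199)  [q = 11: ≡ 1 ✗]
The check at q = 2 fails, so 162 generates a proper subgroup.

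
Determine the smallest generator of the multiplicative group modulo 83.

φ(83) = 83 − 1 = 82 = 2 · 41.
g is a primitive root iff g^(82/q) ≢ 1 (mod 83) for each prime q ∈ {2, 41}.
g = 2: 2^41 ≡ 82; 2^2 ≡ 4 — none is 1, so 2 is a primitive root.
Hence the least primitive root of 83 is 2.

2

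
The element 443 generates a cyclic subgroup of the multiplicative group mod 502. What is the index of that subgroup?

2

ord(443) | φ(502) = φ(2)·φ(251) = 1·250 = 250 = 2 · 5^3.
Divisors of 250: 1, 2, 5, 10, 25, 50, 125, 250.
Test each divisor d:
443^1 ≡ 443
443^2 ≡ 469
443^5 ≡ 5
443^10 ≡ 25
443^25 ≡ 113
443^50 ≡ 219
443^125 ≡ 1
The order of 443 is 125, so the subgroup it generates has 125 elements.
[(Z/502Z)^× : ⟨443⟩] = 250/125 = 2.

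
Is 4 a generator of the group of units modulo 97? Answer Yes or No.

No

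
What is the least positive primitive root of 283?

3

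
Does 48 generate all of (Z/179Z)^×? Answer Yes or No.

No

φ(179) = 179 − 1 = 178 = 2 · 89.
Test 48^(178/q) mod 179 for each prime factor q of 178:
48^89 ≡ 1 (mod 179)  [q = 2: ≡ 1 ✗]
48^2 ≡ 156 (mod 179)  [q = 89: ≢ 1 ✓]
Since 48^89 ≡ 1, the order of 48 divides 89 < 178, so 48 is not a primitive root.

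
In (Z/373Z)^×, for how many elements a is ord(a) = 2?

1

φ(373) = 373 − 1 = 372 = 2^2 · 3 · 31.
In a cyclic group of order 372, there are φ(d) elements of order d for each divisor d of 372, and zero for non-divisors.
2 | 372, and φ(2) = 2 − 1 = 1.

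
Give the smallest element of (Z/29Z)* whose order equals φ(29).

2

φ(29) = 29 − 1 = 28 = 2^2 · 7.
Test candidates g = 2, 3, … against the prime factors q ∈ {2, 7} of φ(29): g is a generator iff g^(28/q) ≢ 1 for every such q.
g = 2: 2^14 ≡ 28; 2^4 ≡ 16 — none is 1, so 2 is a primitive root.
So 2 is the smallest generator of (Z/29Z)^×.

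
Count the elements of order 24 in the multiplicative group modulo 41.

0

φ(41) = 41 − 1 = 40 = 2^3 · 5.
Since (Z/41Z)^× is cyclic of order 40, the number of elements of order d is φ(d) when d | 40 and 0 otherwise.
Here 40 is not a multiple of 24, so there are no elements of order 24.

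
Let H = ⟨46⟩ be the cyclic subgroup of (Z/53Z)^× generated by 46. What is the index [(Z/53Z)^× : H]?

4

The order of 46 must divide φ(53) = 53 − 1 = 52 = 2^2 · 13.
Divisors of 52: 1, 2, 4, 13, 26, 52.
Test each divisor d:
46^1 ≡ 46 (mod 53)
46^2 ≡ 49 (mod 53)
46^4 ≡ 16 (mod 53)
46^13 ≡ 1 (mod 53) ✓
Thus |⟨46⟩| = ord(46) = 13.
[(Z/53Z)^× : ⟨46⟩] = 52/13 = 4.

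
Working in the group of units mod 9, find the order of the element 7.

Since 7 ∈ (Z/9Z)^×, its order divides φ(9) = φ(3^2) = 3·(3−1) = 6 = 2 · 3.
Divisors of 6: 1, 2, 3, 6.
Test each divisor d:
7^1 ≡ 7 (mod 9)
7^2 ≡ 4 (mod 9)
7^3 ≡ 1 (mod 9) ✓
Hence ord(7) = 3.

3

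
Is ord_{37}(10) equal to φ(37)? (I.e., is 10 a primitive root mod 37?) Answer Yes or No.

No

φ(37) = 37 − 1 = 36 = 2^2 · 3^2.
10 is a primitive root mod 37 iff 10^(φ(37)/q) ≢ 1 for every prime q | φ(37), i.e. q ∈ {2, 3}.
10^18 ≡ 1 (mod 37)  [q = 2: ≡ 1 ✗]
10^12 ≡ 1 (mod 37)  [q = 3: ≡ 1 ✗]
10^18 ≡ 1 shows ord(10) | 18, strictly less than φ(37); not a primitive root.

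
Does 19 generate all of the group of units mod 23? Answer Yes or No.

Yes

φ(23) = 23 − 1 = 22 = 2 · 11.
19 is a primitive root mod 23 iff 19^(φ(23)/q) ≢ 1 for every prime q | φ(23), i.e. q ∈ {2, 11}.
19^11 ≡ 22 (mod 23)  [q = 2: ≢ 1 ✓]
19^2 ≡ 16 (mod 23)  [q = 11: ≢ 1 ✓]
All checks pass, so 19 has order 22 and is a primitive root modulo 23.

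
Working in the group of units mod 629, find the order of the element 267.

48

By Lagrange's theorem, ord_629(267) divides φ(629) = φ(17·37) = (17−1)·(37−1) = 16·36 = 576 = 2^6 · 3^2.
Divisors of 576: 1, 2, 3, 4, 6, 8, 9, 12, 16, 18, 24, 32, 36, 48, 64, 72, 96, 144, 192, 288, 576.
Evaluate successive powers at the divisors of 576:
267^1 ≡ 267 (mod 629)
267^2 ≡ 212 (mod 629)
267^3 ≡ 623 (mod 629)
267^4 ≡ 285 (mod 629)
267^6 ≡ 36 (mod 629)
267^8 ≡ 84 (mod 629)
267^9 ≡ 413 (mod 629)
267^12 ≡ 38 (mod 629)
267^16 ≡ 137 (mod 629)
267^18 ≡ 110 (mod 629)
267^24 ≡ 186 (mod 629)
267^32 ≡ 528 (mod 629)
267^36 ≡ 149 (mod 629)
267^48 ≡ 1 (mod 629) ✓
Hence ord(267) = 48.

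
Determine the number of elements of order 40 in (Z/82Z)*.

16

φ(82) = φ(2)·φ(41) = 1·40 = 40 = 2^3 · 5.
In a cyclic group of order 40, there are φ(d) elements of order d for each divisor d of 40, and zero for non-divisors.
40 = 2^3 · 5 divides 40, and φ(40) = 16.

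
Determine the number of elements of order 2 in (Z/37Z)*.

φ(37) = 37 − 1 = 36 = 2^2 · 3^2.
Since (Z/37Z)^× is cyclic of order 36, the number of elements of order d is φ(d) when d | 36 and 0 otherwise.
2 | 36, and φ(2) = 2 − 1 = 1.

1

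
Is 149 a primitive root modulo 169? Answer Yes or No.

φ(169) = φ(13^2) = 13·(13−1) = 156 = 2^2 · 3 · 13.
149 is a primitive root mod 169 iff 149^(φ(169)/q) ≢ 1 for every prime q | φ(169), i.e. q ∈ {2, 3, 13}.
149^78 ≡ 168 (mod 169)  [q = 2: ≢ 1 ✓]
149^52 ≡ 22 (mod 169)  [q = 3: ≢ 1 ✓]
149^12 ≡ 92 (mod 169)  [q = 13: ≢ 1 ✓]
Every test exponent gives a nontrivial residue, hence 149 generates the full group.

Yes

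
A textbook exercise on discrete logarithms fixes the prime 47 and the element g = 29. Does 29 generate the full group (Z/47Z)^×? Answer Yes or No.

Yes

φ(47) = 47 − 1 = 46 = 2 · 23.
An element g generates (Z/47Z)^× iff g^(46/q) ≢ 1 (mod 47) for each prime q ∈ {2, 23}.
29^23 ≡ 46 (mod 47)  [q = 2: ≢ 1 ✓]
29^2 ≡ 42 (mod 47)  [q = 23: ≢ 1 ✓]
All checks pass, so 29 has order 46 and is a primitive root modulo 47.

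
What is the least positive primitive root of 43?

3

φ(43) = 43 − 1 = 42 = 2 · 3 · 7.
Test candidates g = 2, 3, … against the prime factors q ∈ {2, 3, 7} of φ(43): g is a generator iff g^(42/q) ≢ 1 for every such q.
g = 2: 2^21 ≡ 42; 2^14 ≡ 1 — hits 1, so not a primitive root.
g = 3: 3^21 ≡ 42; 3^14 ≡ 36; 3^6 ≡ 41 — none is 1, so 3 is a primitive root.
Hence the least primitive root of 43 is 3.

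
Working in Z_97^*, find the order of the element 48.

The order of 48 must divide φ(97) = 97 − 1 = 96 = 2^5 · 3.
Divisors of 96: 1, 2, 3, 4, 6, 8, 12, 16, 24, 32, 48, 96.
Compute 48^d (mod 97) for the divisors d until we hit 1:
48^1 ≡ 48 (mod 97)
48^2 ≡ 73 (mod 97)
48^3 ≡ 12 (mod 97)
48^4 ≡ 91 (mod 97)
48^6 ≡ 47 (mod 97)
48^8 ≡ 36 (mod 97)
48^12 ≡ 75 (mod 97)
48^16 ≡ 35 (mod 97)
48^24 ≡ 96 (mod 97)
48^32 ≡ 61 (mod 97)
48^48 ≡ 1 (mod 97) ✓
The smallest such exponent is 48, so the order of 48 is 48.

48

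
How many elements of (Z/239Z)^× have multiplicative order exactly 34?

16

φ(239) = 239 − 1 = 238 = 2 · 7 · 17.
In a cyclic group of order 238, there are φ(d) elements of order d for each divisor d of 238, and zero for non-divisors.
34 = 2 · 17 divides 238, and φ(34) = 16.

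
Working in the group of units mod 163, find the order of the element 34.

Since 34 ∈ (Z/163Z)^×, its order divides φ(163) = 163 − 1 = 162 = 2 · 3^4.
Divisors of 162: 1, 2, 3, 6, 9, 18, 27, 54, 81, 162.
Compute 34^d (mod 163) for the divisors d until we hit 1:
34^1 ≡ 34
34^2 ≡ 15
34^3 ≡ 21
34^6 ≡ 115
34^9 ≡ 133
34^18 ≡ 85
34^27 ≡ 58
34^54 ≡ 104
34^81 ≡ 1
So ord_163(34) = 81.

81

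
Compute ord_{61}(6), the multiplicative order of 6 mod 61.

60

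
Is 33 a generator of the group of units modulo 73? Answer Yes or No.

Yes

φ(73) = 73 − 1 = 72 = 2^3 · 3^2.
Test 33^(72/q) mod 73 for each prime factor q of 72:
33^36 ≡ 72 (mod 73)  [q = 2: ≢ 1 ✓]
33^24 ≡ 8 (mod 73)  [q = 3: ≢ 1 ✓]
All checks pass, so 33 has order 72 and is a primitive root modulo 73.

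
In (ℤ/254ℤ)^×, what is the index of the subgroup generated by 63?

9

Since 63 ∈ (Z/254Z)^×, its order divides φ(254) = φ(2)·φ(127) = 1·126 = 126 = 2 · 3^2 · 7.
Divisors of 126: 1, 2, 3, 6, 7, 9, 14, 18, 21, 42, 63, 126.
Compute 63^d (mod 254) for the divisors d until we hit 1:
63^1 ≡ 63 (mod 254)
63^2 ≡ 159 (mod 254)
63^3 ≡ 111 (mod 254)
63^6 ≡ 129 (mod 254)
63^7 ≡ 253 (mod 254)
63^9 ≡ 95 (mod 254)
63^14 ≡ 1 (mod 254) ✓
So ord_254(63) = 14, hence |⟨63⟩| = 14.
Index = |(Z/254Z)^×| / |⟨63⟩| = 126 / 14 = 9.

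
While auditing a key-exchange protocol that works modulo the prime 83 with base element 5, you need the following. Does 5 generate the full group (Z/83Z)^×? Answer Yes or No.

Yes

φ(83) = 83 − 1 = 82 = 2 · 41.
5 is a primitive root mod 83 iff 5^(φ(83)/q) ≢ 1 for every prime q | φ(83), i.e. q ∈ {2, 41}.
5^41 ≡ 82 (mod 83)  [q = 2: ≢ 1 ✓]
5^2 ≡ 25 (mod 83)  [q = 41: ≢ 1 ✓]
Every test exponent gives a nontrivial residue, hence 5 generates the full group.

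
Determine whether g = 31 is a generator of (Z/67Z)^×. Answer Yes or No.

Yes

φ(67) = 67 − 1 = 66 = 2 · 3 · 11.
It suffices to check that the order of 31 is not a proper divisor of 66: compute 31^(66/q) for q ∈ {2, 3, 11}.
31^33 ≡ 66 (mod 67)  [q = 2: ≢ 1 ✓]
31^22 ≡ 29 (mod 67)  [q = 3: ≢ 1 ✓]
31^6 ≡ 40 (mod 67)  [q = 11: ≢ 1 ✓]
All checks pass, so 31 has order 66 and is a primitive root modulo 67.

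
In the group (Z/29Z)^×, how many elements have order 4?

2

φ(29) = 29 − 1 = 28 = 2^2 · 7.
(Z/29Z)^× is cyclic (|G| = 28); a cyclic group of order m has exactly φ(d) elements of each order d | m, and none otherwise.
4 = 2^2 divides 28, and φ(4) = 2.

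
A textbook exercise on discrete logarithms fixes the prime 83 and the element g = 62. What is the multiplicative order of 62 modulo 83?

82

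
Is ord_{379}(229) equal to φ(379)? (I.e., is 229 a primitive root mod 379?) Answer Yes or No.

No

φ(379) = 379 − 1 = 378 = 2 · 3^3 · 7.
It suffices to check that the order of 229 is not a proper divisor of 378: compute 229^(378/q) for q ∈ {2, 3, 7}.
229^189 ≡ 378 (mod 379)  [q = 2: ≢ 1 ✓]
229^126 ≡ 1 (mod 379)  [q = 3: ≡ 1 ✗]
229^54 ≡ 94 (mod 379)  [q = 7: ≢ 1 ✓]
The check at q = 3 fails, so 229 generates a proper subgroup.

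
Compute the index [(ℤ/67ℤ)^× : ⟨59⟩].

6

By Lagrange's theorem, ord_67(59) divides φ(67) = 67 − 1 = 66 = 2 · 3 · 11.
Divisors of 66: 1, 2, 3, 6, 11, 22, 33, 66.
Test each divisor d:
59^1 ≡ 59 (mod 67)
59^2 ≡ 64 (mod 67)
59^3 ≡ 24 (mod 67)
59^6 ≡ 40 (mod 67)
59^11 ≡ 1 (mod 67) ✓
The order of 59 is 11, so the subgroup it generates has 11 elements.
Index = |(Z/67Z)^×| / |⟨59⟩| = 66 / 11 = 6.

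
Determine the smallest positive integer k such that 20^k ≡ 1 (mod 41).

ord(20) | φ(41) = 41 − 1 = 40 = 2^3 · 5.
Divisors of 40: 1, 2, 4, 5, 8, 10, 20, 40.
Compute 20^d (mod 41) for the divisors d until we hit 1:
20^1 ≡ 20 (mod 41)
20^2 ≡ 31 (mod 41)
20^4 ≡ 18 (mod 41)
20^5 ≡ 32 (mod 41)
20^8 ≡ 37 (mod 41)
20^10 ≡ 40 (mod 41)
20^20 ≡ 1 (mod 41) ✓
Hence ord(20) = 20.

20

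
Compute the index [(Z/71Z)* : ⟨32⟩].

10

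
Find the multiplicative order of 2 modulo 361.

342

ord(2) | φ(361) = φ(19^2) = 19·(19−1) = 342 = 2 · 3^2 · 19.
Divisors of 342: 1, 2, 3, 6, 9, 18, 19, 38, 57, 114, 171, 342.
Check 2^d mod 361 for each divisor in increasing order:
2^1 ≡ 2
2^2 ≡ 4
2^3 ≡ 8
2^6 ≡ 64
2^9 ≡ 151
2^18 ≡ 58
2^19 ≡ 116
2^38 ≡ 99
2^57 ≡ 293
2^114 ≡ 292
2^171 ≡ 360
2^342 ≡ 1
Therefore the multiplicative order of 2 modulo 361 is 342.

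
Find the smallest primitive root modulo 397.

φ(397) = 397 − 1 = 396 = 2^2 · 3^2 · 11.
Test candidates g = 2, 3, … against the prime factors q ∈ {2, 3, 11} of φ(397): g is a generator iff g^(396/q) ≢ 1 for every such q.
g = 2: 2^198 ≡ 396; 2^132 ≡ 1 — hits 1, so not a primitive root.
g = 3: 3^198 ≡ 1 — hits 1, so not a primitive root.
g = 4: 4^198 ≡ 1 — hits 1, so not a primitive root.
g = 5: 5^198 ≡ 396; 5^132 ≡ 362; 5^36 ≡ 290 — none is 1, so 5 is a primitive root.
So 5 is the smallest generator of (Z/397Z)^×.

5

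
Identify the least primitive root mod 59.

2

φ(59) = 59 − 1 = 58 = 2 · 29.
g is a primitive root iff g^(58/q) ≢ 1 (mod 59) for each prime q ∈ {2, 29}.
g = 2: 2^29 ≡ 58; 2^2 ≡ 4 — none is 1, so 2 is a primitive root.
The smallest primitive root modulo 59 is 2.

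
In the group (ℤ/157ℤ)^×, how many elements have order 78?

24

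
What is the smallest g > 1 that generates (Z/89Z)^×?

φ(89) = 89 − 1 = 88 = 2^3 · 11.
Test candidates g = 2, 3, … against the prime factors q ∈ {2, 11} of φ(89): g is a generator iff g^(88/q) ≢ 1 for every such q.
g = 2: 2^44 ≡ 1 — hits 1, so not a primitive root.
g = 3: 3^44 ≡ 88; 3^8 ≡ 64 — none is 1, so 3 is a primitive root.
Hence the least primitive root of 89 is 3.

3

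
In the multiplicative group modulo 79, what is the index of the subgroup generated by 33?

3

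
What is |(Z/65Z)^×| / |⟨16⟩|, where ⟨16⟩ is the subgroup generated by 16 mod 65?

16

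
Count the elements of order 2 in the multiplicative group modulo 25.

1

φ(25) = φ(5^2) = 5·(5−1) = 20 = 2^2 · 5.
Since (Z/25Z)^× is cyclic of order 20, the number of elements of order d is φ(d) when d | 20 and 0 otherwise.
2 | 20, and φ(2) = 2 − 1 = 1.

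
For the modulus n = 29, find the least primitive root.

2

φ(29) = 29 − 1 = 28 = 2^2 · 7.
Test candidates g = 2, 3, … against the prime factors q ∈ {2, 7} of φ(29): g is a generator iff g^(28/q) ≢ 1 for every such q.
g = 2: 2^14 ≡ 28; 2^4 ≡ 16 — none is 1, so 2 is a primitive root.
The smallest primitive root modulo 29 is 2.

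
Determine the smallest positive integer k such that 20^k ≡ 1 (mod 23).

22

The order of 20 must divide φ(23) = 23 − 1 = 22 = 2 · 11.
Divisors of 22: 1, 2, 11, 22.
Check 20^d mod 23 for each divisor in increasing order:
20^1 ≡ 20
20^2 ≡ 9
20^11 ≡ 22
20^22 ≡ 1
The smallest such exponent is 22, so the order of 20 is 22.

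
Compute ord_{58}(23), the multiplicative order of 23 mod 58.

7

The order of 23 must divide φ(58) = φ(2)·φ(29) = 1·28 = 28 = 2^2 · 7.
Divisors of 28: 1, 2, 4, 7, 14, 28.
Test each divisor d:
23^1 ≡ 23 (mod 58)
23^2 ≡ 7 (mod 58)
23^4 ≡ 49 (mod 58)
23^7 ≡ 1 (mod 58) ✓
So ord_58(23) = 7.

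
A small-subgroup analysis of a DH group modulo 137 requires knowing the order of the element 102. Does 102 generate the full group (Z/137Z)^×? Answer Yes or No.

Yes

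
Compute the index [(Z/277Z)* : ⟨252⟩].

By Lagrange's theorem, ord_277(252) divides φ(277) = 277 − 1 = 276 = 2^2 · 3 · 23.
Divisors of 276: 1, 2, 3, 4, 6, 12, 23, 46, 69, 92, 138, 276.
Check 252^d mod 277 for each divisor in increasing order:
252^1 ≡ 252 (mod 277)
252^2 ≡ 71 (mod 277)
252^3 ≡ 164 (mod 277)
252^4 ≡ 55 (mod 277)
252^6 ≡ 27 (mod 277)
252^12 ≡ 175 (mod 277)
252^23 ≡ 160 (mod 277)
252^46 ≡ 116 (mod 277)
252^69 ≡ 1 (mod 277) ✓
So ord_277(252) = 69, hence |⟨252⟩| = 69.
[(Z/277Z)^× : ⟨252⟩] = 276/69 = 4.

4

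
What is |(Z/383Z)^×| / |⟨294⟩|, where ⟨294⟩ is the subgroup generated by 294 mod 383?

2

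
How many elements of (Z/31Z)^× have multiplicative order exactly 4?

φ(31) = 31 − 1 = 30 = 2 · 3 · 5.
Since (Z/31Z)^× is cyclic of order 30, the number of elements of order d is φ(d) when d | 30 and 0 otherwise.
4 does not divide 30, so no element of (Z/31Z)^× has order 4.

0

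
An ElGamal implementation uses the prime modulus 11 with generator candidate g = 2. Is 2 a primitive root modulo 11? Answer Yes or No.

φ(11) = 11 − 1 = 10 = 2 · 5.
It suffices to check that the order of 2 is not a proper divisor of 10: compute 2^(10/q) for q ∈ {2, 5}.
2^5 ≡ 10 (mod 11)  [q = 2: ≢ 1 ✓]
2^2 ≡ 4 (mod 11)  [q = 5: ≢ 1 ✓]
All checks pass, so 2 has order 10 and is a primitive root modulo 11.

Yes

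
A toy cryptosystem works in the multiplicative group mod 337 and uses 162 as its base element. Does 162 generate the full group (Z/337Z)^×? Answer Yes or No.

No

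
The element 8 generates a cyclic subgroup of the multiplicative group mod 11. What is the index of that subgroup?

1

ord(8) | φ(11) = 11 − 1 = 10 = 2 · 5.
Divisors of 10: 1, 2, 5, 10.
Test each divisor d:
8^1 ≡ 8 (mod 11)
8^2 ≡ 9 (mod 11)
8^5 ≡ 10 (mod 11)
8^10 ≡ 1 (mod 11) ✓
Thus |⟨8⟩| = ord(8) = 10.
The index is φ(11) / ord(8) = 10 / 10 = 1.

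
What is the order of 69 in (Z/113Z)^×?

8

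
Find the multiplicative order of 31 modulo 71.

70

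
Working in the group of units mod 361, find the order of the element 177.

Since 177 ∈ (Z/361Z)^×, its order divides φ(361) = φ(19^2) = 19·(19−1) = 342 = 2 · 3^2 · 19.
Divisors of 342: 1, 2, 3, 6, 9, 18, 19, 38, 57, 114, 171, 342.
Check 177^d mod 361 for each divisor in increasing order:
177^1 ≡ 177 (mod 361)
177^2 ≡ 283 (mod 361)
177^3 ≡ 273 (mod 361)
177^6 ≡ 163 (mod 361)
177^9 ≡ 96 (mod 361)
177^18 ≡ 191 (mod 361)
177^19 ≡ 234 (mod 361)
177^38 ≡ 245 (mod 361)
177^57 ≡ 292 (mod 361)
177^114 ≡ 68 (mod 361)
177^171 ≡ 1 (mod 361) ✓
Therefore the multiplicative order of 177 modulo 361 is 171.

171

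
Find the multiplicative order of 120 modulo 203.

14

The order of 120 must divide φ(203) = φ(7·29) = (7−1)·(29−1) = 6·28 = 168 = 2^3 · 3 · 7.
Divisors of 168: 1, 2, 3, 4, 6, 7, 8, 12, 14, 21, 24, 28, 42, 56, 84, 168.
Evaluate successive powers at the divisors of 168:
120^1 ≡ 120
120^2 ≡ 190
120^3 ≡ 64
120^4 ≡ 169
120^6 ≡ 36
120^7 ≡ 57
120^8 ≡ 141
120^12 ≡ 78
120^14 ≡ 1
So ord_203(120) = 14.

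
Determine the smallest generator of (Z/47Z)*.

5

φ(47) = 47 − 1 = 46 = 2 · 23.
Test candidates g = 2, 3, … against the prime factors q ∈ {2, 23} of φ(47): g is a generator iff g^(46/q) ≢ 1 for every such q.
g = 2: 2^23 ≡ 1 — hits 1, so not a primitive root.
g = 3: 3^23 ≡ 1 — hits 1, so not a primitive root.
g = 4: 4^23 ≡ 1 — hits 1, so not a primitive root.
g = 5: 5^23 ≡ 46; 5^2 ≡ 25 — none is 1, so 5 is a primitive root.
Hence the least primitive root of 47 is 5.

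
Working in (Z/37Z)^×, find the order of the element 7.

9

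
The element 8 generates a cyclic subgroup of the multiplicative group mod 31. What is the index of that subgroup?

ord(8) | φ(31) = 31 − 1 = 30 = 2 · 3 · 5.
Divisors of 30: 1, 2, 3, 5, 6, 10, 15, 30.
Test each divisor d:
8^1 ≡ 8 (mod 31)
8^2 ≡ 2 (mod 31)
8^3 ≡ 16 (mod 31)
8^5 ≡ 1 (mod 31) ✓
The order of 8 is 5, so the subgroup it generates has 5 elements.
Index = |(Z/31Z)^×| / |⟨8⟩| = 30 / 5 = 6.

6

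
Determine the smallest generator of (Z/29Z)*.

φ(29) = 29 − 1 = 28 = 2^2 · 7.
g is a primitive root iff g^(28/q) ≢ 1 (mod 29) for each prime q ∈ {2, 7}.
g = 2: 2^14 ≡ 28; 2^4 ≡ 16 — none is 1, so 2 is a primitive root.
So 2 is the smallest generator of (Z/29Z)^×.

2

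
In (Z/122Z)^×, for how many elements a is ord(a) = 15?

8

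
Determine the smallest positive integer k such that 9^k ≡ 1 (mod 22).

ord(9) | φ(22) = φ(2)·φ(11) = 1·10 = 10 = 2 · 5.
Divisors of 10: 1, 2, 5, 10.
Check 9^d mod 22 for each divisor in increasing order:
9^1 ≡ 9 (mod 22)
9^2 ≡ 15 (mod 22)
9^5 ≡ 1 (mod 22) ✓
Therefore the multiplicative order of 9 modulo 22 is 5.

5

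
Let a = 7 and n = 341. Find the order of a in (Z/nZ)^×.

ord(7) | φ(341) = φ(11·31) = (11−1)·(31−1) = 10·30 = 300 = 2^2 · 3 · 5^2.
Divisors of 300: 1, 2, 3, 4, 5, 6, 10, 12, 15, 20, 25, 30, 50, 60, 75, 100, 150, 300.
Compute 7^d (mod 341) for the divisors d until we hit 1:
7^1 ≡ 7 (mod 341)
7^2 ≡ 49 (mod 341)
7^3 ≡ 2 (mod 341)
7^4 ≡ 14 (mod 341)
7^5 ≡ 98 (mod 341)
7^6 ≡ 4 (mod 341)
7^10 ≡ 56 (mod 341)
7^12 ≡ 16 (mod 341)
7^15 ≡ 32 (mod 341)
7^20 ≡ 67 (mod 341)
7^25 ≡ 87 (mod 341)
7^30 ≡ 1 (mod 341) ✓
So ord_341(7) = 30.

30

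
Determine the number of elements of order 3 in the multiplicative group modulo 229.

φ(229) = 229 − 1 = 228 = 2^2 · 3 · 19.
Since (Z/229Z)^× is cyclic of order 228, the number of elements of order d is φ(d) when d | 228 and 0 otherwise.
3 | 228, and φ(3) = 3 − 1 = 2.

2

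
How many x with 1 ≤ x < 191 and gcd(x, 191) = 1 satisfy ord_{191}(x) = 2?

φ(191) = 191 − 1 = 190 = 2 · 5 · 19.
Since (Z/191Z)^× is cyclic of order 190, the number of elements of order d is φ(d) when d | 190 and 0 otherwise.
2 | 190, and φ(2) = 2 − 1 = 1.

1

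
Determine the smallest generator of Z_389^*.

2

φ(389) = 389 − 1 = 388 = 2^2 · 97.
g is a primitive root iff g^(388/q) ≢ 1 (mod 389) for each prime q ∈ {2, 97}.
g = 2: 2^194 ≡ 388; 2^4 ≡ 16 — none is 1, so 2 is a primitive root.
So 2 is the smallest generator of (Z/389Z)^×.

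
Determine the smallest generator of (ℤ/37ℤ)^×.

φ(37) = 37 − 1 = 36 = 2^2 · 3^2.
Test candidates g = 2, 3, … against the prime factors q ∈ {2, 3} of φ(37): g is a generator iff g^(36/q) ≢ 1 for every such q.
g = 2: 2^18 ≡ 36; 2^12 ≡ 26 — none is 1, so 2 is a primitive root.
So 2 is the smallest generator of (Z/37Z)^×.

2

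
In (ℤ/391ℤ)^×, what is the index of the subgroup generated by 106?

Since 106 ∈ (Z/391Z)^×, its order divides φ(391) = φ(17·23) = (17−1)·(23−1) = 16·22 = 352 = 2^5 · 11.
Divisors of 352: 1, 2, 4, 8, 11, 16, 22, 32, 44, 88, 176, 352.
Check 106^d mod 391 for each divisor in increasing order:
106^1 ≡ 106 (mod 391)
106^2 ≡ 288 (mod 391)
106^4 ≡ 52 (mod 391)
106^8 ≡ 358 (mod 391)
106^11 ≡ 183 (mod 391)
106^16 ≡ 307 (mod 391)
106^22 ≡ 254 (mod 391)
106^32 ≡ 18 (mod 391)
106^44 ≡ 1 (mod 391) ✓
Thus |⟨106⟩| = ord(106) = 44.
[(Z/391Z)^× : ⟨106⟩] = 352/44 = 8.

8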